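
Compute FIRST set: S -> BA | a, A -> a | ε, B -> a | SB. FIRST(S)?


Per alternative of S: FIRST(BA) = {a}; FIRST(a) = {a}
FIRST(S) = {a}


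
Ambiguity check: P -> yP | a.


right-linear, alternatives start with distinct terminals 'y' vs 'a': unique leftmost derivation
Unambiguous


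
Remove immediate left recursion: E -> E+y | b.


Left-recursive alternatives: E+y; non-recursive: b
Introduce E': E -> bE', E' -> +yE' | ε


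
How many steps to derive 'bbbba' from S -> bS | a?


Derivation: S => bS => bbS => bbbS => bbbbS => bbbba
Steps: 5


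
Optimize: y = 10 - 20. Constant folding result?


10 - 20 = -10 at compile time
Optimized: y = -10


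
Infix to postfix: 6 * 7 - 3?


Left to right (same or higher precedence on left)
Postfix: 6 7 * 3 -


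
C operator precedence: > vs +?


'+' is additive (level 9); '>' is relational (level 7)
Higher level binds tighter
'+' has higher precedence than '>'


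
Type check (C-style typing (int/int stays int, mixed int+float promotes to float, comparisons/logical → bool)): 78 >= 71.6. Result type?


Operand types: int >= float
Rule: comparison yields bool
Result type: bool


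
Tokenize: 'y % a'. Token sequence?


Scan left to right, longest-match per lexeme
Tokens: ID(y), OP(%), ID(a)


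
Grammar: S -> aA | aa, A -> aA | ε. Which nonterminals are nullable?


A nonterminal is nullable iff some alternative derives ε (directly, or every symbol in it is nullable)
Nullable: {A}


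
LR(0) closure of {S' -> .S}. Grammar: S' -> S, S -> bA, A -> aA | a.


Start: S' -> .S
For each item with dot before a nonterminal B, add B -> .γ for every B-production
Closure: [S' -> .S, S -> .bA]


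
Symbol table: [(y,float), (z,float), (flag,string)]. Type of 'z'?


Lookup 'z' → type float


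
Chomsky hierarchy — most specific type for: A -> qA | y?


Right-linear: every RHS is a terminal or a terminal followed by one nonterminal
Classification: Type 3 (Regular)


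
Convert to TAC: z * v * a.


Break into single-operator statements:
t1 = z * v
t2 = t1 * a


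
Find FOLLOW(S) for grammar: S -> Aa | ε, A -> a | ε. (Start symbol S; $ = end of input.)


$ ∈ FOLLOW(S). For each A -> αBβ: add FIRST(β)\{ε} to FOLLOW(B); if β nullable, add FOLLOW(A).
FOLLOW(S) = {$}


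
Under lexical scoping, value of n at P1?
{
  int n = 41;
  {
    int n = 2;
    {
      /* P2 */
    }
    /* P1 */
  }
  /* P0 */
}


n declared in the same block as P1
n = 2


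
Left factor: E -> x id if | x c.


Common prefix: 'x'
Factored: E -> x E', E' -> id if | c


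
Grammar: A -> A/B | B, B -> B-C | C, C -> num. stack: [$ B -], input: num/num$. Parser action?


no handle; shift 'num'
Action: shift


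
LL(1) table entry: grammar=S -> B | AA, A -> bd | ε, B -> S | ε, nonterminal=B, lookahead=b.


For [B, b]: 'b' ∈ FIRST(S)
Entry: B -> S


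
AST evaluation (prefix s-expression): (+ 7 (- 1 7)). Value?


Evaluate inner: (- 1 7) = -6
Evaluate root: (+ 7 -6) = 1
Result: 1


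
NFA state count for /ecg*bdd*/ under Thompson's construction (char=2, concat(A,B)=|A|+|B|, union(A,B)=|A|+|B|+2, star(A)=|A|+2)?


Syntax tree has 6 char leaf(s), 0 union(s), 2 star(s)
chars contribute 6×2 = 12; each union adds +2; each star adds +2
Total: 12 + 0 + 4 = 16 states


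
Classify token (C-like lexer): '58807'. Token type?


Pattern: digits only
Type: INTEGER_LITERAL


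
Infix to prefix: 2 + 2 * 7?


'*' binds tighter: tree is (+ 2 (* 2 7))
Prefix: + 2 * 2 7


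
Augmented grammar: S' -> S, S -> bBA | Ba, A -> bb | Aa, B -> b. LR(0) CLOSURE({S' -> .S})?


Start: S' -> .S
For each item with dot before a nonterminal B, add B -> .γ for every B-production
Closure: [S' -> .S, S -> .bBA, S -> .Ba, B -> .b]


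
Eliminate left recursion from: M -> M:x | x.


Left-recursive alternatives: M:x; non-recursive: x
Introduce M': M -> xM', M' -> :xM' | ε


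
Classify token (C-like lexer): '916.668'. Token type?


Pattern: digits with a decimal point
Type: FLOAT_LITERAL


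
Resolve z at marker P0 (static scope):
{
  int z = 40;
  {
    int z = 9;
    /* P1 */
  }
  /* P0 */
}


z declared in the same block as P0
z = 40


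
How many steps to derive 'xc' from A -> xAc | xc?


Derivation: A => xc
Steps: 1


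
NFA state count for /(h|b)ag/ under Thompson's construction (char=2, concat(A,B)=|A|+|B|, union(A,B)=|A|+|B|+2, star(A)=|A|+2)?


Syntax tree has 4 char leaf(s), 1 union(s), 0 star(s)
chars contribute 4×2 = 8; each union adds +2; each star adds +2
Total: 8 + 2 + 0 = 10 states


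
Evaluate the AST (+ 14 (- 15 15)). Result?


Evaluate inner: (- 15 15) = 0
Evaluate root: (+ 14 0) = 14
Result: 14


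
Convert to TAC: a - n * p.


Break into single-operator statements:
t1 = n * p
t2 = a - t1


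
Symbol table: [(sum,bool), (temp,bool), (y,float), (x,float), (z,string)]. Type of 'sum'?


Lookup 'sum' → type bool


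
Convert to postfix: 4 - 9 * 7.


* has higher precedence, evaluate 9*7 first
Postfix: 4 9 7 * -


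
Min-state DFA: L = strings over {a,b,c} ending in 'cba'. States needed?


Track the longest suffix of input matching a prefix of 'cba': 4 classes (prefixes of length 0..3)
Minimal DFA: 4 states


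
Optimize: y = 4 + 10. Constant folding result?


4 + 10 = 14 at compile time
Optimized: y = 14


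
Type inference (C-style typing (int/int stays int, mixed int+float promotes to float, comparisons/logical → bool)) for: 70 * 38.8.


Operand types: int * float
Rule: mixed int/float promotes to float; int/int stays int
Result type: float


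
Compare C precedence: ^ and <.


'<' is relational (level 7); '^' is bitwise XOR (level 4)
Higher level binds tighter
'<' has higher precedence than '^'


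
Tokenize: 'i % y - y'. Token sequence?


Scan left to right, longest-match per lexeme
Tokens: ID(i), OP(%), ID(y), OP(-), ID(y)


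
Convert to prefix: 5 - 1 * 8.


'*' binds tighter: tree is (- 5 (* 1 8))
Prefix: - 5 * 1 8


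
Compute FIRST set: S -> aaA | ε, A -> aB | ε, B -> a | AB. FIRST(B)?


Per alternative of B: FIRST(a) = {a}; FIRST(AB) = {a}
FIRST(B) = {a}


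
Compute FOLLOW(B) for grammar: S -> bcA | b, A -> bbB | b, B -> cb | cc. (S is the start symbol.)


$ ∈ FOLLOW(S). For each A -> αBβ: add FIRST(β)\{ε} to FOLLOW(B); if β nullable, add FOLLOW(A).
FOLLOW(B) = {$}


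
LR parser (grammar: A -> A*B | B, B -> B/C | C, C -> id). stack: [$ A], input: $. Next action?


start symbol A on stack, input exhausted
Action: accept


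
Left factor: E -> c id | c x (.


Common prefix: 'c'
Factored: E -> c E', E' -> id | x (


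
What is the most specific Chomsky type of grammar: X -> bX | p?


Right-linear: every RHS is a terminal or a terminal followed by one nonterminal
Classification: Type 3 (Regular)


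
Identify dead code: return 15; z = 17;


statement follows a return and is unreachable
Dead: 'z = 17'


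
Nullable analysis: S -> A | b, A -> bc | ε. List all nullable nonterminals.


A nonterminal is nullable iff some alternative derives ε (directly, or every symbol in it is nullable)
Nullable: {A, S}


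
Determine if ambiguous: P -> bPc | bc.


balanced b^n…c^n: each string has a unique parse
Unambiguous


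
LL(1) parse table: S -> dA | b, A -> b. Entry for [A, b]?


For [A, b]: 'b' ∈ FIRST(b)
Entry: A -> b


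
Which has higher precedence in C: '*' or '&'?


'*' is multiplicative (level 10); '&' is bitwise AND (level 5)
Higher level binds tighter
'*' has higher precedence than '&'


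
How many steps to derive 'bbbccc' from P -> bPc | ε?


Derivation: P => bPc => bbPcc => bbbPccc => bbbccc
Steps: 4


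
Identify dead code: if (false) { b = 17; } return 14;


condition is constant false, so the whole block is unreachable
Dead: 'if (false) { b = 17; }'


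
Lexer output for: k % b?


Scan left to right, longest-match per lexeme
Tokens: ID(k), OP(%), ID(b)


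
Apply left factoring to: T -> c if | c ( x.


Common prefix: 'c'
Factored: T -> c T', T' -> if | ( x


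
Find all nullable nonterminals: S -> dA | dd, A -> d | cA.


A nonterminal is nullable iff some alternative derives ε (directly, or every symbol in it is nullable)
Nullable: {}


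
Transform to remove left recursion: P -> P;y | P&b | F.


Left-recursive alternatives: P;y, P&b; non-recursive: F
Introduce P': P -> FP', P' -> ;yP' | &bP' | ε


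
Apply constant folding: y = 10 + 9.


10 + 9 = 19 at compile time
Optimized: y = 19


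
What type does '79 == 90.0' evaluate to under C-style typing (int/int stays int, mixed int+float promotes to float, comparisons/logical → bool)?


Operand types: int == float
Rule: comparison yields bool
Result type: bool


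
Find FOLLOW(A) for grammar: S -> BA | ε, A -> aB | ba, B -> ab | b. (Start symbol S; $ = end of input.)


$ ∈ FOLLOW(S). For each A -> αBβ: add FIRST(β)\{ε} to FOLLOW(B); if β nullable, add FOLLOW(A).
FOLLOW(A) = {$}


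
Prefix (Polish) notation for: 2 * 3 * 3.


left-to-right (same/higher precedence on left): tree is (* (* 2 3) 3)
Prefix: * * 2 3 3


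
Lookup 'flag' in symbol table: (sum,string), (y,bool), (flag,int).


Lookup 'flag' → type int


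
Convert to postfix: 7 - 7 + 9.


Left to right (same or higher precedence on left)
Postfix: 7 7 - 9 +


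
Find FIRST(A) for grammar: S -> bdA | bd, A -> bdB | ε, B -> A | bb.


Per alternative of A: FIRST(bdB) = {b}; FIRST(ε) = {ε}
FIRST(A) = {b, ε}


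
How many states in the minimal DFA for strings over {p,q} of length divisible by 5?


Track length mod 5: states 0..4, accept at 0
Minimal DFA: 5 states


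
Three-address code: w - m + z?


Break into single-operator statements:
t1 = w - m
t2 = t1 + z


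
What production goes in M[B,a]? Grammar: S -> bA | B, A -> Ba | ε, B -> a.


For [B, a]: 'a' ∈ FIRST(a)
Entry: B -> a


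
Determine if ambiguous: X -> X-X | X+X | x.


'x-x+x' has two parse trees (no precedence encoded between - and +)
Ambiguous


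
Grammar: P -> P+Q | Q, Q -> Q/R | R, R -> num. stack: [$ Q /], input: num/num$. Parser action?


no handle; shift 'num'
Action: shift


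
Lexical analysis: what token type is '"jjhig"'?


Pattern: double-quoted sequence
Type: STRING_LITERAL


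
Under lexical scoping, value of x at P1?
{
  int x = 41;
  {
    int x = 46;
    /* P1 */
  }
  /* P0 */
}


x declared in the same block as P1
x = 46


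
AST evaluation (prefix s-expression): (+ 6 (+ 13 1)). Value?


Evaluate inner: (+ 13 1) = 14
Evaluate root: (+ 6 14) = 20
Result: 20


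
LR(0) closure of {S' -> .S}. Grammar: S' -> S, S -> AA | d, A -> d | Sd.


Start: S' -> .S
For each item with dot before a nonterminal B, add B -> .γ for every B-production
Closure: [S' -> .S, S -> .AA, S -> .d, A -> .d, A -> .Sd]


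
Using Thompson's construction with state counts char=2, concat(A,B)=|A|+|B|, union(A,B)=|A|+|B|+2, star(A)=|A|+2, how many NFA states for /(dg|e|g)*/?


Syntax tree has 4 char leaf(s), 2 union(s), 1 star(s)
chars contribute 4×2 = 8; each union adds +2; each star adds +2
Total: 8 + 4 + 2 = 14 states


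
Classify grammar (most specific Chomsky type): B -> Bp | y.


Left-linear: every RHS is a terminal or one nonterminal followed by a terminal
Classification: Type 3 (Regular)


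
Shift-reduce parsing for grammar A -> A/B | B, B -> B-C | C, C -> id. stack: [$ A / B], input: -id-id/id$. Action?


'-' can extend B; shift to build B -> B-C
Action: shift


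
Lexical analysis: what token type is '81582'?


Pattern: digits only
Type: INTEGER_LITERAL


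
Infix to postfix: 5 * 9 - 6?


Left to right (same or higher precedence on left)
Postfix: 5 9 * 6 -


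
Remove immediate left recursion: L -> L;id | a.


Left-recursive alternatives: L;id; non-recursive: a
Introduce L': L -> aL', L' -> ;idL' | ε


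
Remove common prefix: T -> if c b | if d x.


Common prefix: 'if'
Factored: T -> if T', T' -> c b | d x


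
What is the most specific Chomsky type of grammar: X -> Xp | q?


Left-linear: every RHS is a terminal or one nonterminal followed by a terminal
Classification: Type 3 (Regular)


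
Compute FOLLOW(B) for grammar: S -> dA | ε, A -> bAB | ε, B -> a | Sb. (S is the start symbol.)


$ ∈ FOLLOW(S). For each A -> αBβ: add FIRST(β)\{ε} to FOLLOW(B); if β nullable, add FOLLOW(A).
FOLLOW(B) = {$, a, b, d}


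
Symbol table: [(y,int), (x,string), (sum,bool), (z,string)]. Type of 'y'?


Lookup 'y' → type int


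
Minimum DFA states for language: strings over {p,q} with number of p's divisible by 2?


Track (count of p) mod 2: states 0..1, accept at 0
Minimal DFA: 2 states


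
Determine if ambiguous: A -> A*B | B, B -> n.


precedence layered via separate nonterminal B: deterministic
Unambiguous


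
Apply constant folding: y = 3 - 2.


3 - 2 = 1 at compile time
Optimized: y = 1


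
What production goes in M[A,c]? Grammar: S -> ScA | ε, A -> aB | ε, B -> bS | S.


For [A, c]: ε is nullable and 'c' ∈ FOLLOW(A)
Entry: A -> ε


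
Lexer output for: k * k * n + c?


Scan left to right, longest-match per lexeme
Tokens: ID(k), OP(*), ID(k), OP(*), ID(n), OP(+), ID(c)


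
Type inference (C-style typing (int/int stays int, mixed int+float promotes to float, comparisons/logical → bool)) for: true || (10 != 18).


Operand types: bool || bool
Rule: logical operators take bool operands and yield bool
Result type: bool


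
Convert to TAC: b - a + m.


Break into single-operator statements:
t1 = b - a
t2 = t1 + m


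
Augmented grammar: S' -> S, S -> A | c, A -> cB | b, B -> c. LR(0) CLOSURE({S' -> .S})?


Start: S' -> .S
For each item with dot before a nonterminal B, add B -> .γ for every B-production
Closure: [S' -> .S, S -> .A, S -> .c, A -> .cB, A -> .b]


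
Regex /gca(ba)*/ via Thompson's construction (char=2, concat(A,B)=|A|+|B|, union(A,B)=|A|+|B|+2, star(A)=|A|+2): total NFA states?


Syntax tree has 5 char leaf(s), 0 union(s), 1 star(s)
chars contribute 5×2 = 10; each union adds +2; each star adds +2
Total: 10 + 0 + 2 = 12 states


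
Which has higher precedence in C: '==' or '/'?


'/' is multiplicative (level 10); '==' is equality (level 6)
Higher level binds tighter
'/' has higher precedence than '=='


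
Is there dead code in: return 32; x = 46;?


statement follows a return and is unreachable
Dead: 'x = 46'


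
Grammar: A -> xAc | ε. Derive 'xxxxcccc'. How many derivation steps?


Derivation: A => xAc => xxAcc => xxxAccc => xxxxAcccc => xxxxcccc
Steps: 5


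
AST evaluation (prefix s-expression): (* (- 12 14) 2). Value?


Evaluate inner: (- 12 14) = -2
Evaluate root: (* -2 2) = -4
Result: -4


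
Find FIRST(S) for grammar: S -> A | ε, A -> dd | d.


Per alternative of S: FIRST(A) = {d}; FIRST(ε) = {ε}
FIRST(S) = {d, ε}


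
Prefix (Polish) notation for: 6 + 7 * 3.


'*' binds tighter: tree is (+ 6 (* 7 3))
Prefix: + 6 * 7 3


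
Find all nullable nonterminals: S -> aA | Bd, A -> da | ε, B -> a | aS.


A nonterminal is nullable iff some alternative derives ε (directly, or every symbol in it is nullable)
Nullable: {A}


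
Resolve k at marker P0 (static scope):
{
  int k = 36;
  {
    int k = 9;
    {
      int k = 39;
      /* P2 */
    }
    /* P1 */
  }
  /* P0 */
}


k declared in the same block as P0
k = 36


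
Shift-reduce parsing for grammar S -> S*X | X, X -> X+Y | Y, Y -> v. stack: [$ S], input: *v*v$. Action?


shift '*' to continue S -> S*X
Action: shift


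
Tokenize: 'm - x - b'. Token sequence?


Scan left to right, longest-match per lexeme
Tokens: ID(m), OP(-), ID(x), OP(-), ID(b)


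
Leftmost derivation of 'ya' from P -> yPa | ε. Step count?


Derivation: P => yPa => ya
Steps: 2


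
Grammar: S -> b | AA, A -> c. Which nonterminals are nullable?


A nonterminal is nullable iff some alternative derives ε (directly, or every symbol in it is nullable)
Nullable: {}


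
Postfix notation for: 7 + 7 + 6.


Left to right (same or higher precedence on left)
Postfix: 7 7 + 6 +


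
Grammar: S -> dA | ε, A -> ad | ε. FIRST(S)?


Per alternative of S: FIRST(dA) = {d}; FIRST(ε) = {ε}
FIRST(S) = {d, ε}


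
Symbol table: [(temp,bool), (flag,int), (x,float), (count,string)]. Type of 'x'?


Lookup 'x' → type float


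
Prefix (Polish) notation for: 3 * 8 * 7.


left-to-right (same/higher precedence on left): tree is (* (* 3 8) 7)
Prefix: * * 3 8 7


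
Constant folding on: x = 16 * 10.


16 * 10 = 160 at compile time
Optimized: x = 160


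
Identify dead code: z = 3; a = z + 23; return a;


z is read by a's definition; a is returned
No dead code


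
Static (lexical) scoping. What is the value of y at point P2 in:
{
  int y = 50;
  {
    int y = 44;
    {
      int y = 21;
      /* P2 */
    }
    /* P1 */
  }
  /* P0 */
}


y declared in the same block as P2
y = 21


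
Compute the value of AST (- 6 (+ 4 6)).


Evaluate inner: (+ 4 6) = 10
Evaluate root: (- 6 10) = -4
Result: -4


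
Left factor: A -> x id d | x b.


Common prefix: 'x'
Factored: A -> x A', A' -> id d | b


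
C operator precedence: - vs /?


'/' is multiplicative (level 10); '-' is additive (level 9)
Higher level binds tighter
'/' has higher precedence than '-'


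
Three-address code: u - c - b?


Break into single-operator statements:
t1 = u - c
t2 = t1 - b


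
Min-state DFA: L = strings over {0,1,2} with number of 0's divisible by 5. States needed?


Track (count of 0) mod 5: states 0..4, accept at 0
Minimal DFA: 5 states


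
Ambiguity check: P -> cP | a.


right-linear, alternatives start with distinct terminals 'c' vs 'a': unique leftmost derivation
Unambiguous


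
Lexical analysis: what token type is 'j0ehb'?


Pattern: letter/underscore followed by alphanumerics, not a keyword
Type: IDENTIFIER


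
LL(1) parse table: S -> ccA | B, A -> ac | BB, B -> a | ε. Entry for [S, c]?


For [S, c]: 'c' ∈ FIRST(ccA)
Entry: S -> ccA


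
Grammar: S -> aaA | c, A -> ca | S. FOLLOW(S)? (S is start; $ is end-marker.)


$ ∈ FOLLOW(S). For each A -> αBβ: add FIRST(β)\{ε} to FOLLOW(B); if β nullable, add FOLLOW(A).
FOLLOW(S) = {$}


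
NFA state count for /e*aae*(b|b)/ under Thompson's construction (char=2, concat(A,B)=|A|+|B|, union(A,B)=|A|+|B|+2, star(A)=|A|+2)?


Syntax tree has 6 char leaf(s), 1 union(s), 2 star(s)
chars contribute 6×2 = 12; each union adds +2; each star adds +2
Total: 12 + 2 + 4 = 18 states


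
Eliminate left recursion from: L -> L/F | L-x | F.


Left-recursive alternatives: L/F, L-x; non-recursive: F
Introduce L': L -> FL', L' -> /FL' | -xL' | ε


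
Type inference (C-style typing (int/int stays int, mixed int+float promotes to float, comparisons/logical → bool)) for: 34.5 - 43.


Operand types: float - int
Rule: mixed int/float promotes to float; int/int stays int
Result type: float


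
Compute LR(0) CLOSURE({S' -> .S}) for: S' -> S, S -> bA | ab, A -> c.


Start: S' -> .S
For each item with dot before a nonterminal B, add B -> .γ for every B-production
Closure: [S' -> .S, S -> .bA, S -> .ab]


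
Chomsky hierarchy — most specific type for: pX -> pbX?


LHS has context (more than one symbol) and |LHS| ≤ |RHS|
Classification: Type 1 (Context-Sensitive)


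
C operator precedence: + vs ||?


'+' is additive (level 9); '||' is logical OR (level 1)
Higher level binds tighter
'+' has higher precedence than '||'


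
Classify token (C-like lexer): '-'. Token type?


Pattern: operator symbol
Type: OPERATOR


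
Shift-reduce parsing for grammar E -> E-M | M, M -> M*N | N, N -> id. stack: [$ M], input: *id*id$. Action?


shift '*' to continue M -> M*N
Action: shift


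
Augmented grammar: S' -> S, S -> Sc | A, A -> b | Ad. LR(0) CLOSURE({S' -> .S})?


Start: S' -> .S
For each item with dot before a nonterminal B, add B -> .γ for every B-production
Closure: [S' -> .S, S -> .Sc, S -> .A, A -> .b, A -> .Ad]


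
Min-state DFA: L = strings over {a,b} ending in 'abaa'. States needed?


Track the longest suffix of input matching a prefix of 'abaa': 5 classes (prefixes of length 0..4)
Minimal DFA: 5 states


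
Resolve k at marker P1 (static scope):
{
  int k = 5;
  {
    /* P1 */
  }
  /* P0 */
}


P1's block does not declare k; resolves to the enclosing declaration at depth 0
k = 5


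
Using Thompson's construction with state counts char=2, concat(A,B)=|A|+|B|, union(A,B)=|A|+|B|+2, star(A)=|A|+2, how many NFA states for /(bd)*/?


Syntax tree has 2 char leaf(s), 0 union(s), 1 star(s)
chars contribute 2×2 = 4; each union adds +2; each star adds +2
Total: 4 + 0 + 2 = 6 states


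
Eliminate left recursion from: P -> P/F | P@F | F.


Left-recursive alternatives: P/F, P@F; non-recursive: F
Introduce P': P -> FP', P' -> /FP' | @FP' | ε


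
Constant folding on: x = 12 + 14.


12 + 14 = 26 at compile time
Optimized: x = 26


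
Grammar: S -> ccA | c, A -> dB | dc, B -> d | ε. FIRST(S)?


Per alternative of S: FIRST(ccA) = {c}; FIRST(c) = {c}
FIRST(S) = {c}


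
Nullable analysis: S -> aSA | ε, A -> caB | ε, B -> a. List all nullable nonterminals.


A nonterminal is nullable iff some alternative derives ε (directly, or every symbol in it is nullable)
Nullable: {A, S}


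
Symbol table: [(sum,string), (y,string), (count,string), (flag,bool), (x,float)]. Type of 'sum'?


Lookup 'sum' → type string


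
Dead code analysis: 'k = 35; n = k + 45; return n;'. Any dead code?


k is read by n's definition; n is returned
No dead code


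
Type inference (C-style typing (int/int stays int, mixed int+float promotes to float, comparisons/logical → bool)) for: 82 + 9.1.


Operand types: int + float
Rule: mixed int/float promotes to float; int/int stays int
Result type: float


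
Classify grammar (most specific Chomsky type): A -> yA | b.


Right-linear: every RHS is a terminal or a terminal followed by one nonterminal
Classification: Type 3 (Regular)


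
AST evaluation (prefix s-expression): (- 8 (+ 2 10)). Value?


Evaluate inner: (+ 2 10) = 12
Evaluate root: (- 8 12) = -4
Result: -4


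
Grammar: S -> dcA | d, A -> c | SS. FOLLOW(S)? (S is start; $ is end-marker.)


$ ∈ FOLLOW(S). For each A -> αBβ: add FIRST(β)\{ε} to FOLLOW(B); if β nullable, add FOLLOW(A).
FOLLOW(S) = {$, d}


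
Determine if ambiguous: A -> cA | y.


right-linear, alternatives start with distinct terminals 'c' vs 'y': unique leftmost derivation
Unambiguous


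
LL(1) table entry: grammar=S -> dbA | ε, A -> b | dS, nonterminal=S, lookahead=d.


For [S, d]: 'd' ∈ FIRST(dbA)
Entry: S -> dbA


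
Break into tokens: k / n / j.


Scan left to right, longest-match per lexeme
Tokens: ID(k), OP(/), ID(n), OP(/), ID(j)


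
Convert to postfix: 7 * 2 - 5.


Left to right (same or higher precedence on left)
Postfix: 7 2 * 5 -


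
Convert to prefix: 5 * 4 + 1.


left-to-right (same/higher precedence on left): tree is (+ (* 5 4) 1)
Prefix: + * 5 4 1


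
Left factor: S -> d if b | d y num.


Common prefix: 'd'
Factored: S -> d S', S' -> if b | y num


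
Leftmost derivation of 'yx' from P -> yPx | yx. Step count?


Derivation: P => yx
Steps: 1


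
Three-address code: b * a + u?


Break into single-operator statements:
t1 = b * a
t2 = t1 + u


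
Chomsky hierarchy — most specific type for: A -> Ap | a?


Left-linear: every RHS is a terminal or one nonterminal followed by a terminal
Classification: Type 3 (Regular)


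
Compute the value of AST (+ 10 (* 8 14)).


Evaluate inner: (* 8 14) = 112
Evaluate root: (+ 10 112) = 122
Result: 122


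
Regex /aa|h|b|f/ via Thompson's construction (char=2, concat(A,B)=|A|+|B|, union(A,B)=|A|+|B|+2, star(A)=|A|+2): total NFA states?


Syntax tree has 5 char leaf(s), 3 union(s), 0 star(s)
chars contribute 5×2 = 10; each union adds +2; each star adds +2
Total: 10 + 6 + 0 = 16 states


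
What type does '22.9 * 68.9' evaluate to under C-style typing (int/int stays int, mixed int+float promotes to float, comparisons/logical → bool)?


Operand types: float * float
Rule: mixed int/float promotes to float; int/int stays int
Result type: float


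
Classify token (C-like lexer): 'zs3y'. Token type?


Pattern: letter/underscore followed by alphanumerics, not a keyword
Type: IDENTIFIER


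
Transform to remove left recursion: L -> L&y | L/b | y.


Left-recursive alternatives: L&y, L/b; non-recursive: y
Introduce L': L -> yL', L' -> &yL' | /bL' | ε


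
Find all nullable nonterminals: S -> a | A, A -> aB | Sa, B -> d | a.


A nonterminal is nullable iff some alternative derives ε (directly, or every symbol in it is nullable)
Nullable: {}


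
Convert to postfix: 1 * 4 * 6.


Left to right (same or higher precedence on left)
Postfix: 1 4 * 6 *


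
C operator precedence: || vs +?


'+' is additive (level 9); '||' is logical OR (level 1)
Higher level binds tighter
'+' has higher precedence than '||'


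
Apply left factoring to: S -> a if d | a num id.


Common prefix: 'a'
Factored: S -> a S', S' -> if d | num id


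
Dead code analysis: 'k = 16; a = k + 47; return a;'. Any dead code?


k is read by a's definition; a is returned
No dead code


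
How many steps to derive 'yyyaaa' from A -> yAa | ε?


Derivation: A => yAa => yyAaa => yyyAaaa => yyyaaa
Steps: 4


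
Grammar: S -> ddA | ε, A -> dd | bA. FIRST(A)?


Per alternative of A: FIRST(dd) = {d}; FIRST(bA) = {b}
FIRST(A) = {b, d}


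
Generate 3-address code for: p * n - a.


Break into single-operator statements:
t1 = p * n
t2 = t1 - a


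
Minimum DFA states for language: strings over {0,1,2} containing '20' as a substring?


KMP-style automaton: 2 progress states + 1 absorbing accept = 3
Minimal DFA: 3 states


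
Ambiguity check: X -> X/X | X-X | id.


'id/id-id' has two parse trees (no precedence encoded between / and -)
Ambiguous


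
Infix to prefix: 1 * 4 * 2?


left-to-right (same/higher precedence on left): tree is (* (* 1 4) 2)
Prefix: * * 1 4 2


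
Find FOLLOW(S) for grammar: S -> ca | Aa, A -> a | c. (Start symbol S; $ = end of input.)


$ ∈ FOLLOW(S). For each A -> αBβ: add FIRST(β)\{ε} to FOLLOW(B); if β nullable, add FOLLOW(A).
FOLLOW(S) = {$}


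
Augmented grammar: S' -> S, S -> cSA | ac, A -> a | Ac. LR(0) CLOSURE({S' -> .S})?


Start: S' -> .S
For each item with dot before a nonterminal B, add B -> .γ for every B-production
Closure: [S' -> .S, S -> .cSA, S -> .ac]


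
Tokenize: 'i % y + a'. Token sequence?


Scan left to right, longest-match per lexeme
Tokens: ID(i), OP(%), ID(y), OP(+), ID(a)


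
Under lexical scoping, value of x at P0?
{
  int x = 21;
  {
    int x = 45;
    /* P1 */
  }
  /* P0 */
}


x declared in the same block as P0
x = 21


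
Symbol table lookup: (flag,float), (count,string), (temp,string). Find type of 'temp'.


Lookup 'temp' → type string


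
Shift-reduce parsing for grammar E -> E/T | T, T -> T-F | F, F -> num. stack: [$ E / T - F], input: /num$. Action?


handle 'T-F' on top
Action: reduce (T -> T-F)


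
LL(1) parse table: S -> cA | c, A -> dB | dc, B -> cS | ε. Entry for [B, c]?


For [B, c]: 'c' ∈ FIRST(cS)
Entry: B -> cS


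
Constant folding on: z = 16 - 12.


16 - 12 = 4 at compile time
Optimized: z = 4


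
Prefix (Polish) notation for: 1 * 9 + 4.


left-to-right (same/higher precedence on left): tree is (+ (* 1 9) 4)
Prefix: + * 1 9 4


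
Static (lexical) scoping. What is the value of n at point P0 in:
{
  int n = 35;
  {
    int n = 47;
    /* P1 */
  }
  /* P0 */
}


n declared in the same block as P0
n = 35


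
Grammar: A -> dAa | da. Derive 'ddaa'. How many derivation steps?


Derivation: A => dAa => ddaa
Steps: 2


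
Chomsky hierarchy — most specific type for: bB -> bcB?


LHS has context (more than one symbol) and |LHS| ≤ |RHS|
Classification: Type 1 (Context-Sensitive)


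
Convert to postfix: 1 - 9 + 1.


Left to right (same or higher precedence on left)
Postfix: 1 9 - 1 +


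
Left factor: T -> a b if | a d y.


Common prefix: 'a'
Factored: T -> a T', T' -> b if | d y


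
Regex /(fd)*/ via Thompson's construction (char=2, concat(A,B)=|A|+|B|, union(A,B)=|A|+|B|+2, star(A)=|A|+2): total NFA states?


Syntax tree has 2 char leaf(s), 0 union(s), 1 star(s)
chars contribute 2×2 = 4; each union adds +2; each star adds +2
Total: 4 + 0 + 2 = 6 states


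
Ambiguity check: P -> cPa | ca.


balanced c^n…a^n: each string has a unique parse
Unambiguous


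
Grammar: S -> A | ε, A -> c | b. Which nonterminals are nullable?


A nonterminal is nullable iff some alternative derives ε (directly, or every symbol in it is nullable)
Nullable: {S}


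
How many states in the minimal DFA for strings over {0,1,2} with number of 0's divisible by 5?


Track (count of 0) mod 5: states 0..4, accept at 0
Minimal DFA: 5 states


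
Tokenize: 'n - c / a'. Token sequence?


Scan left to right, longest-match per lexeme
Tokens: ID(n), OP(-), ID(c), OP(/), ID(a)


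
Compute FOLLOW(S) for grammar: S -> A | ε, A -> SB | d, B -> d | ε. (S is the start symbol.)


$ ∈ FOLLOW(S). For each A -> αBβ: add FIRST(β)\{ε} to FOLLOW(B); if β nullable, add FOLLOW(A).
FOLLOW(S) = {$, d}


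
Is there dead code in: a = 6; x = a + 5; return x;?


a is read by x's definition; x is returned
No dead code


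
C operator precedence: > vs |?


'>' is relational (level 7); '|' is bitwise OR (level 3)
Higher level binds tighter
'>' has higher precedence than '|'


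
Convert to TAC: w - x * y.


Break into single-operator statements:
t1 = x * y
t2 = w - t1


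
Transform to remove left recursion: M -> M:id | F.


Left-recursive alternatives: M:id; non-recursive: F
Introduce M': M -> FM', M' -> :idM' | ε


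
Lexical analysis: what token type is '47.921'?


Pattern: digits with a decimal point
Type: FLOAT_LITERAL


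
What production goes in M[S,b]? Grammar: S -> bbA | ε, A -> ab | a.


For [S, b]: 'b' ∈ FIRST(bbA)
Entry: S -> bbA


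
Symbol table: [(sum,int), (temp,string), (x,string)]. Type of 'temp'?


Lookup 'temp' → type string


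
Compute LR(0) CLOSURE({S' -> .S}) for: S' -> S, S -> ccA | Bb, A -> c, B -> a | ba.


Start: S' -> .S
For each item with dot before a nonterminal B, add B -> .γ for every B-production
Closure: [S' -> .S, S -> .ccA, S -> .Bb, B -> .a, B -> .ba]


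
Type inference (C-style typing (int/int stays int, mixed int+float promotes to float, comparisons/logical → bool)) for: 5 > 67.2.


Operand types: int > float
Rule: comparison yields bool
Result type: bool


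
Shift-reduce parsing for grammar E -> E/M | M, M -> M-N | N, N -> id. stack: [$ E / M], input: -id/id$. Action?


'-' can extend M; shift to build M -> M-N
Action: shift


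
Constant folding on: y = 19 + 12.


19 + 12 = 31 at compile time
Optimized: y = 31


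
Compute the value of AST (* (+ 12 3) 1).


Evaluate inner: (+ 12 3) = 15
Evaluate root: (* 15 1) = 15
Result: 15


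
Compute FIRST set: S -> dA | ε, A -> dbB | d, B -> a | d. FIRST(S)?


Per alternative of S: FIRST(dA) = {d}; FIRST(ε) = {ε}
FIRST(S) = {d, ε}


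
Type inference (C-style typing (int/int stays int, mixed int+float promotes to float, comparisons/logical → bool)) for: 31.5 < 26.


Operand types: float < int
Rule: comparison yields bool
Result type: bool


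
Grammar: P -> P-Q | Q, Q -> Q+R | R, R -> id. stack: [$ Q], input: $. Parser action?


lookahead ∉ {+} so Q won't extend; reduce P -> Q
Action: reduce (P -> Q)


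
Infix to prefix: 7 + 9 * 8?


'*' binds tighter: tree is (+ 7 (* 9 8))
Prefix: + 7 * 9 8


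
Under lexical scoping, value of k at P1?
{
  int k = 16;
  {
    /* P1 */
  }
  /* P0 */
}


P1's block does not declare k; resolves to the enclosing declaration at depth 0
k = 16


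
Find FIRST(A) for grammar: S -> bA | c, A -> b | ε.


Per alternative of A: FIRST(b) = {b}; FIRST(ε) = {ε}
FIRST(A) = {b, ε}


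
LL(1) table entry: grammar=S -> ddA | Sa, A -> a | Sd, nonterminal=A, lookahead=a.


For [A, a]: 'a' ∈ FIRST(a)
Entry: A -> a


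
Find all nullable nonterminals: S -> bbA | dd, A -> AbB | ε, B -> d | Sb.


A nonterminal is nullable iff some alternative derives ε (directly, or every symbol in it is nullable)
Nullable: {A}


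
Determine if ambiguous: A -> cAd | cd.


balanced c^n…d^n: each string has a unique parse
Unambiguous


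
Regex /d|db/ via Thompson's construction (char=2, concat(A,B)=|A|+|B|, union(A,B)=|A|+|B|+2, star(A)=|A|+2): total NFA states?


Syntax tree has 3 char leaf(s), 1 union(s), 0 star(s)
chars contribute 3×2 = 6; each union adds +2; each star adds +2
Total: 6 + 2 + 0 = 8 states


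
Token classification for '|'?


Pattern: operator symbol
Type: OPERATOR


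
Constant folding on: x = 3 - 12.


3 - 12 = -9 at compile time
Optimized: x = -9


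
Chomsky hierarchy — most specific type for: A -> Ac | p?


Left-linear: every RHS is a terminal or one nonterminal followed by a terminal
Classification: Type 3 (Regular)


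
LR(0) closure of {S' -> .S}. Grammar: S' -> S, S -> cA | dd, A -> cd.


Start: S' -> .S
For each item with dot before a nonterminal B, add B -> .γ for every B-production
Closure: [S' -> .S, S -> .cA, S -> .dd]


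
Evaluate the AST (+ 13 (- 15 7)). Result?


Evaluate inner: (- 15 7) = 8
Evaluate root: (+ 13 8) = 21
Result: 21


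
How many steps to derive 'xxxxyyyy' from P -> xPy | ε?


Derivation: P => xPy => xxPyy => xxxPyyy => xxxxPyyyy => xxxxyyyy
Steps: 5


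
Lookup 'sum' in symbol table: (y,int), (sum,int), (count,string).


Lookup 'sum' → type int


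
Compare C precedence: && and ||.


'&&' is logical AND (level 2); '||' is logical OR (level 1)
Higher level binds tighter
'&&' has higher precedence than '||'


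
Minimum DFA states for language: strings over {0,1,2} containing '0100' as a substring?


KMP-style automaton: 4 progress states + 1 absorbing accept = 5
Minimal DFA: 5 states


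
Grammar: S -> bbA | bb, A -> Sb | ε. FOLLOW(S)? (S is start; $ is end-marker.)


$ ∈ FOLLOW(S). For each A -> αBβ: add FIRST(β)\{ε} to FOLLOW(B); if β nullable, add FOLLOW(A).
FOLLOW(S) = {$, b}


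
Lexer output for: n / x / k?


Scan left to right, longest-match per lexeme
Tokens: ID(n), OP(/), ID(x), OP(/), ID(k)


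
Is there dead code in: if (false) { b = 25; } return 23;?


condition is constant false, so the whole block is unreachable
Dead: 'if (false) { b = 25; }'


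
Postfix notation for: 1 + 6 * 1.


* has higher precedence, evaluate 6*1 first
Postfix: 1 6 1 * +


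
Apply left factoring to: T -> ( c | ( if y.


Common prefix: '('
Factored: T -> ( T', T' -> c | if y


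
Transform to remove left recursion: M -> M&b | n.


Left-recursive alternatives: M&b; non-recursive: n
Introduce M': M -> nM', M' -> &bM' | ε


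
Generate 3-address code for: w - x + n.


Break into single-operator statements:
t1 = w - x
t2 = t1 + n


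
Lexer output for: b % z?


Scan left to right, longest-match per lexeme
Tokens: ID(b), OP(%), ID(z)


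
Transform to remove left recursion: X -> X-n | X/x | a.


Left-recursive alternatives: X-n, X/x; non-recursive: a
Introduce X': X -> aX', X' -> -nX' | /xX' | ε


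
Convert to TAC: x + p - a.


Break into single-operator statements:
t1 = x + p
t2 = t1 - a


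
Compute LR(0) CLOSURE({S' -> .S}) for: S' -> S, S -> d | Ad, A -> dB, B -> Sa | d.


Start: S' -> .S
For each item with dot before a nonterminal B, add B -> .γ for every B-production
Closure: [S' -> .S, S -> .d, S -> .Ad, A -> .dB]


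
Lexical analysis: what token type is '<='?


Pattern: operator symbol
Type: OPERATOR


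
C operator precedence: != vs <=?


'<=' is relational (level 7); '!=' is equality (level 6)
Higher level binds tighter
'<=' has higher precedence than '!='


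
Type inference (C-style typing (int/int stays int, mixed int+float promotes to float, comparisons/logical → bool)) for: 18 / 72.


Operand types: int / int
Rule: mixed int/float promotes to float; int/int stays int
Result type: int


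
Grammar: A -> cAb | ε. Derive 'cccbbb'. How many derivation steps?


Derivation: A => cAb => ccAbb => cccAbbb => cccbbb
Steps: 4


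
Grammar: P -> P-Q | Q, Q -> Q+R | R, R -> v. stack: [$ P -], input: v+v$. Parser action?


no handle ('P-' is not any RHS); shift 'v'
Action: shift


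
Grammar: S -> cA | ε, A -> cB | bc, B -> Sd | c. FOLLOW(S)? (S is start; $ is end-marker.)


$ ∈ FOLLOW(S). For each A -> αBβ: add FIRST(β)\{ε} to FOLLOW(B); if β nullable, add FOLLOW(A).
FOLLOW(S) = {$, d}


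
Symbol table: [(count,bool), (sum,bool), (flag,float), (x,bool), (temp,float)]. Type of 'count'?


Lookup 'count' → type bool


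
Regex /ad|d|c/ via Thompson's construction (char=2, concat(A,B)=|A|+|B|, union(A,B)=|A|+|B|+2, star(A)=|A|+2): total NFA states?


Syntax tree has 4 char leaf(s), 2 union(s), 0 star(s)
chars contribute 4×2 = 8; each union adds +2; each star adds +2
Total: 8 + 4 + 0 = 12 states


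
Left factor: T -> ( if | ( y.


Common prefix: '('
Factored: T -> ( T', T' -> if | y


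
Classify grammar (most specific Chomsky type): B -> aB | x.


Right-linear: every RHS is a terminal or a terminal followed by one nonterminal
Classification: Type 3 (Regular)


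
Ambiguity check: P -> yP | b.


right-linear, alternatives start with distinct terminals 'y' vs 'b': unique leftmost derivation
Unambiguous


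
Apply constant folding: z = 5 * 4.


5 * 4 = 20 at compile time
Optimized: z = 20


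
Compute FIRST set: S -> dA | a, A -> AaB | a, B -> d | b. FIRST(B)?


Per alternative of B: FIRST(d) = {d}; FIRST(b) = {b}
FIRST(B) = {b, d}


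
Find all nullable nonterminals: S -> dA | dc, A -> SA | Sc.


A nonterminal is nullable iff some alternative derives ε (directly, or every symbol in it is nullable)
Nullable: {}


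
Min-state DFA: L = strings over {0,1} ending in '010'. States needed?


Track the longest suffix of input matching a prefix of '010': 4 classes (prefixes of length 0..3)
Minimal DFA: 4 states


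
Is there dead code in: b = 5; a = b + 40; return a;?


b is read by a's definition; a is returned
No dead code


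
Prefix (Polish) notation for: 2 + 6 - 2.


left-to-right (same/higher precedence on left): tree is (- (+ 2 6) 2)
Prefix: - + 2 6 2


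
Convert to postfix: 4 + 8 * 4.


* has higher precedence, evaluate 8*4 first
Postfix: 4 8 4 * +


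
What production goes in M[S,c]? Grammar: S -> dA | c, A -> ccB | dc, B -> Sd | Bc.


For [S, c]: 'c' ∈ FIRST(c)
Entry: S -> c


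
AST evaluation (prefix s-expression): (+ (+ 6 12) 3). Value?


Evaluate inner: (+ 6 12) = 18
Evaluate root: (+ 18 3) = 21
Result: 21


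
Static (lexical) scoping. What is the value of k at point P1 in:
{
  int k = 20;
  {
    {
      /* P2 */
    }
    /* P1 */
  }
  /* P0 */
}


P1's block does not declare k; resolves to the enclosing declaration at depth 0
k = 20
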